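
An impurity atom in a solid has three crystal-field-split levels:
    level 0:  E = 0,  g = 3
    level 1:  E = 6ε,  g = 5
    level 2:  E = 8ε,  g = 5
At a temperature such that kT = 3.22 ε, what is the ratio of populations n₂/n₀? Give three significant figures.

n₂/n₀ = (g₂/g₀) exp[−(E₂−E₀)/kT] = (5/3) × exp(−(8ε)/(3.22ε)) = (5/3) × exp(-2.4845) = 0.139.

0.139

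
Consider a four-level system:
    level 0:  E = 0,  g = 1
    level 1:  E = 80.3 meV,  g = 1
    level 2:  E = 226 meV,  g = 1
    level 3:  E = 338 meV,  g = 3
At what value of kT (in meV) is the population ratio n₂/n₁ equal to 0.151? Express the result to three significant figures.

n₂/n₁ = (g₂/g₁) exp[−(E₂−E₁)/kT] = 0.151.
⇒ (E₂−E₁)/kT = ln((1/1)/0.151) = ln(6.6225) = 1.8905.
kT = 145.7 meV / 1.8905 = 77.1 meV.

77.1 meV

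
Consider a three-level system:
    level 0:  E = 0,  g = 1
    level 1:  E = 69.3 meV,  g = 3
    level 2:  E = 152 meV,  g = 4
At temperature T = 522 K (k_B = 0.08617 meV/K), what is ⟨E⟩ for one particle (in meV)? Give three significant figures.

k_BT = 0.08617 × 522 K = 44.981 meV.
Eᵢ/kT = 0, 1.5407, 3.3792.
Z = Σ gᵢe^(−Eᵢ/kT) = 1·e^(−0) + 3·e^(−1.5407) + 4·e^(−3.3792) = 1.0000 + 0.64269 + 0.13630 = 1.7790.
⟨E⟩ = Σ Eᵢ gᵢe^(−Eᵢ/kT) / Z = (0·1.0000 + 69.3·0.64269 + 152·0.13630) / 1.7790 = 36.7 meV.

36.7 meV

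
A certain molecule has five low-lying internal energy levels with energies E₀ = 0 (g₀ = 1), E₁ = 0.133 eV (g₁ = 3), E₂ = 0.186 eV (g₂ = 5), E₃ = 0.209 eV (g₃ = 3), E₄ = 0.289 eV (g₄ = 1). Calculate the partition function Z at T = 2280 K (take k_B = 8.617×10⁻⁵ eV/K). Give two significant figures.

k_BT = 8.617×10⁻⁵ × 2280 K = 0.1965 eV.
Eᵢ/kT = 0, 0.6768, 0.9466, 1.064, 1.471.
Z = Σ gᵢe^(−Eᵢ/kT) = 1·e^(−0) + 3·e^(−0.6768) + 5·e^(−0.9466) + 3·e^(−1.064) + 1·e^(−1.471) = 1.000 + 1.525 + 1.940 + 1.035 + 0.2297 = 5.730.

Z = 5.7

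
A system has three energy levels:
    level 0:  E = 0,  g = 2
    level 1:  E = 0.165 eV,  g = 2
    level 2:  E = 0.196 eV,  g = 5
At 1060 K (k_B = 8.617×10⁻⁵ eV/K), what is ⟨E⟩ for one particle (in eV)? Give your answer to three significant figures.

k_BT = 8.617×10⁻⁵ × 1060 K = 0.091340 eV.
Eᵢ/kT = 0, 1.8064, 2.1458.
Z = Σ gᵢe^(−Eᵢ/kT) = 2·e^(−0) + 2·e^(−1.8064) + 5·e^(−2.1458) = 2.0000 + 0.32849 + 0.58487 = 2.9134.
⟨E⟩ = Σ Eᵢ gᵢe^(−Eᵢ/kT) / Z = (0·2.0000 + 0.165·0.32849 + 0.196·0.58487) / 2.9134 = 0.0580 eV.

0.0580 eV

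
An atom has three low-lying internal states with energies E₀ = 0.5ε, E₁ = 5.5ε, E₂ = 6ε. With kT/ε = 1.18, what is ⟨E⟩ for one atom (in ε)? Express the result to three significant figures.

0.621 ε

Eᵢ/kT = 0.42373, 4.6610, 5.0847.
Z = Σ e^(−Eᵢ/kT) = e^(−0.42373) + e^(−4.6610) + e^(−5.0847) = 0.65460 + 0.0094570 + 0.0061907 = 0.67025.
⟨E⟩ = Σ Eᵢ e^(−Eᵢ/kT) / Z = (0.5·0.65460 + 5.5·0.0094570 + 6·0.0061907) / 0.67025 = 0.621 ε.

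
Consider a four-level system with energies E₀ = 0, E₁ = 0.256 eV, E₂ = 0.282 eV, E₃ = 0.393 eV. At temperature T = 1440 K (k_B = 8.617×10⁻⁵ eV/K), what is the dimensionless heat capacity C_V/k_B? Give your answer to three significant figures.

0.931

k_BT = 8.617×10⁻⁵ × 1440 K = 0.12408 eV.
Eᵢ/kT = 0, 2.0632, 2.2727, 3.1673.
Z = Σ e^(−Eᵢ/kT) = e^(−0) + e^(−2.0632) + e^(−2.2727) + e^(−3.1673) = 1.0000 + 0.12705 + 0.10303 + 0.042117 = 1.2722.
⟨E⟩ = 0.061414 eV, ⟨E²⟩ = 0.018098 eV².
C_V/k_B = (⟨E²⟩ − ⟨E⟩²)/(kT)² = (0.018098 − 0.0037717)/0.015396 = 0.931.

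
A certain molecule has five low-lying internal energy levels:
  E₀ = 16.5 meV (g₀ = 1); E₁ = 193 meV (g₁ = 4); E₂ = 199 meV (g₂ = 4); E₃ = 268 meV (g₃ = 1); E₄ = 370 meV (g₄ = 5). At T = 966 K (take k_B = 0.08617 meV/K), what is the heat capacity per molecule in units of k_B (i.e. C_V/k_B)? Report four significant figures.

1.521

k_BT = 0.08617 × 966 K = 83.2402 meV.
Eᵢ/kT = 0.198222, 2.31859, 2.39067, 3.21960, 4.44497.
Z = Σ gᵢe^(−Eᵢ/kT) = 1·e^(−0.198222) + 4·e^(−2.31859) + 4·e^(−2.39067) + 1·e^(−3.21960) + 5·e^(−4.44497) = 0.820188 + 0.393649 + 0.366273 + 0.0399710 + 0.0586873 = 1.67877.
⟨E⟩ = 116.051 meV, ⟨E²⟩ = 24003.5 meV².
C_V/k_B = (⟨E²⟩ − ⟨E⟩²)/(kT)² = (24003.5 − 13467.8)/6928.93 = 1.521.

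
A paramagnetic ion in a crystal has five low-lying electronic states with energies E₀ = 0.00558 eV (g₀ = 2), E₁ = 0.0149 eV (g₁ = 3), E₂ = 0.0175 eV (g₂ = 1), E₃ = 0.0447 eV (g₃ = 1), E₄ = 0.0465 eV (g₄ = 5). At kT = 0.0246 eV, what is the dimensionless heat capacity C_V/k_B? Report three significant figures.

Eᵢ/kT = 0.22683, 0.60569, 0.71138, 1.8171, 1.8902.
Z = Σ gᵢe^(−Eᵢ/kT) = 2·e^(−0.22683) + 3·e^(−0.60569) + 1·e^(−0.71138) + 1·e^(−1.8171) + 5·e^(−1.8902) = 1.5941 + 1.6371 + 0.49097 + 0.16250 + 0.75521 = 4.6399.
⟨E⟩ = 0.018160 eV, ⟨E²⟩ = 0.00054335 eV².
C_V/k_B = (⟨E²⟩ − ⟨E⟩²)/(kT)² = (0.00054335 − 0.00032979)/0.00060516 = 0.353.

0.353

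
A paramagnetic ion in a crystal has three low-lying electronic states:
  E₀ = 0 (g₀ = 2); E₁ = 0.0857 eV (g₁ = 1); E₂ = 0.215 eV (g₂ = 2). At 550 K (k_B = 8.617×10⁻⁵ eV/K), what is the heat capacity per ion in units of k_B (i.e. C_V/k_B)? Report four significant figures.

0.4146

k_BT = 8.617×10⁻⁵ × 550 K = 0.0473935 eV.
Eᵢ/kT = 0, 1.80826, 4.53649.
Z = Σ gᵢe^(−Eᵢ/kT) = 2·e^(−0) + 1·e^(−1.80826) + 2·e^(−4.53649) = 2.00000 + 0.163939 + 0.0214219 = 2.18536.
⟨E⟩ = 0.00853648 eV, ⟨E²⟩ = 0.00100408 eV².
C_V/k_B = (⟨E²⟩ − ⟨E⟩²)/(kT)² = (0.00100408 − 0.0000728715)/0.00224614 = 0.4146.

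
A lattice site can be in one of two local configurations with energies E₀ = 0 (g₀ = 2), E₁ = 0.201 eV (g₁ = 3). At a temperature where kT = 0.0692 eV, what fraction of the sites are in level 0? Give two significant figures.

Eᵢ/kT = 0, 2.905.
Z = Σ gᵢe^(−Eᵢ/kT) = 2·e^(−0) + 3·e^(−2.905) = 2.000 + 0.1642 = 2.164.
P₀ = g₀ e^(−E₀/kT) / Z = 2.000/2.164 = 0.92.

0.92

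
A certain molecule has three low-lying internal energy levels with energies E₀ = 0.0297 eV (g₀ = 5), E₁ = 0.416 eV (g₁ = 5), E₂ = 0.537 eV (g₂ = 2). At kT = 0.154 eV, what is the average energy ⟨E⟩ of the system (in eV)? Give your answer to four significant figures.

Eᵢ/kT = 0.192857, 2.70130, 3.48701.
Z = Σ gᵢe^(−Eᵢ/kT) = 5·e^(−0.192857) + 5·e^(−2.70130) + 2·e^(−3.48701) = 4.12300 + 0.335591 + 0.0611844 = 4.51978.
⟨E⟩ = Σ Eᵢ gᵢe^(−Eᵢ/kT) / Z = (0.0297·4.12300 + 0.416·0.335591 + 0.537·0.0611844) / 4.51978 = 0.06525 eV.

0.06525 eV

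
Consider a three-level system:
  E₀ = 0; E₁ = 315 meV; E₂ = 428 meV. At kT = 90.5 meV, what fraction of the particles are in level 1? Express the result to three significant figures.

Eᵢ/kT = 0, 3.4807, 4.7293.
Z = Σ e^(−Eᵢ/kT) = e^(−0) + e^(−3.4807) + e^(−4.7293) = 1.0000 + 0.030786 + 0.0088327 = 1.0396.
P₁ = e^(−E₁/kT) / Z = 0.030786/1.0396 = 0.0296.

0.0296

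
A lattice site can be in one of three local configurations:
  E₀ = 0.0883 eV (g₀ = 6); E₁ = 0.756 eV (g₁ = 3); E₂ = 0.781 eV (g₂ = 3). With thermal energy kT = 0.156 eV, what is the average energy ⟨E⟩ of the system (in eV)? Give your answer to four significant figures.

Eᵢ/kT = 0.566026, 4.84615, 5.00641.
Z = Σ gᵢe^(−Eᵢ/kT) = 6·e^(−0.566026) + 3·e^(−4.84615) + 3·e^(−5.00641) = 3.40666 + 0.0235757 + 0.0200847 = 3.45032.
⟨E⟩ = Σ Eᵢ gᵢe^(−Eᵢ/kT) / Z = (0.0883·3.40666 + 0.756·0.0235757 + 0.781·0.0200847) / 3.45032 = 0.09689 eV.

0.09689 eV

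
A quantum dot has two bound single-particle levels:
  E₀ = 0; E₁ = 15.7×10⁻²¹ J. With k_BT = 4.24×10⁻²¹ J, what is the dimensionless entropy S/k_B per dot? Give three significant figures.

Eᵢ/kT = 0, 3.7028.
Z = Σ e^(−Eᵢ/kT) = e^(−0) + e^(−3.7028) = 1.0000 + 0.024654 = 1.0247.
⟨E⟩ = Σ EᵢPᵢ = 0.37774 ×10⁻²¹ J.
S/k_B = ln Z + ⟨E⟩/kT = ln(1.0247) + 0.37774/4.24 = 0.024400 + 0.089090 = 0.113.

0.113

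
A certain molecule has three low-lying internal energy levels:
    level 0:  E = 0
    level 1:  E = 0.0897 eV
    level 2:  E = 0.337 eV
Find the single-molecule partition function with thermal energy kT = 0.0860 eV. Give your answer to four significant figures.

Eᵢ/kT = 0, 1.04302, 3.91860.
Z = Σ e^(−Eᵢ/kT) = e^(−0) + e^(−1.04302) + e^(−3.91860) = 1.00000 + 0.352389 + 0.0198689 = 1.37226.

Z = 1.372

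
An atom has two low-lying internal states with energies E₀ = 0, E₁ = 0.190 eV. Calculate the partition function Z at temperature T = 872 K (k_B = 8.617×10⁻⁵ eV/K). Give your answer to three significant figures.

k_BT = 8.617×10⁻⁵ × 872 K = 0.075140 eV.
Eᵢ/kT = 0, 2.5286.
Z = Σ e^(−Eᵢ/kT) = e^(−0) + e^(−2.5286) = 1.0000 + 0.079771 = 1.0798.

Z = 1.08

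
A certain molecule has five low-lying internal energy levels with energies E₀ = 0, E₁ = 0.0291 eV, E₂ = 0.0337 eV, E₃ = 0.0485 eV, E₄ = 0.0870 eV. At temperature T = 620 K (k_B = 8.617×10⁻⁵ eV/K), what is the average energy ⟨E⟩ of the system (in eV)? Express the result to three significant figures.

0.0263 eV

k_BT = 8.617×10⁻⁵ × 620 K = 0.053425 eV.
Eᵢ/kT = 0, 0.54469, 0.63079, 0.90781, 1.6285.
Z = Σ e^(−Eᵢ/kT) = e^(−0) + e^(−0.54469) + e^(−0.63079) + e^(−0.90781) + e^(−1.6285) = 1.0000 + 0.58002 + 0.53217 + 0.40341 + 0.19622 = 2.7118.
⟨E⟩ = Σ Eᵢ e^(−Eᵢ/kT) / Z = (0·1.0000 + 0.0291·0.58002 + 0.0337·0.53217 + 0.0485·0.40341 + 0.0870·0.19622) / 2.7118 = 0.0263 eV.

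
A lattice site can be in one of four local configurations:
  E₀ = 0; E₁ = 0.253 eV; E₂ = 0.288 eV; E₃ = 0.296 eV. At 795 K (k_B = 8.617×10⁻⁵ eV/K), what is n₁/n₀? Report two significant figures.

0.025

k_BT = 8.617×10⁻⁵ × 795 K = 0.06851 eV.
n₁/n₀ = exp[−(E₁−E₀)/kT] = exp(−(0.253 eV)/(0.06851 eV)) = exp(-3.693) = 0.025.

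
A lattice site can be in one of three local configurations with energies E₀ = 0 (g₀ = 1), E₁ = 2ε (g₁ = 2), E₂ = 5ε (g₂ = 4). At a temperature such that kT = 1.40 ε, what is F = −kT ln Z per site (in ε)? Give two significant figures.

Eᵢ/kT = 0, 1.429, 3.571.
Z = Σ gᵢe^(−Eᵢ/kT) = 1·e^(−0) + 2·e^(−1.429) + 4·e^(−3.571) = 1.000 + 0.4791 + 0.1125 = 1.592.
F = −kT ln Z = −1.40 × ln(1.592) = −1.40 × 0.4650 = -0.65 ε.

-0.65 ε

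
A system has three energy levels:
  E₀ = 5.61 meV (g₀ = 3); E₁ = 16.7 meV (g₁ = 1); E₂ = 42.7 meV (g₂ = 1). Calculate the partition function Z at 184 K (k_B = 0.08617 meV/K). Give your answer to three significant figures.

Z = 2.52

k_BT = 0.08617 × 184 K = 15.855 meV.
Eᵢ/kT = 0.35383, 1.0533, 2.6932.
Z = Σ gᵢe^(−Eᵢ/kT) = 3·e^(−0.35383) + 1·e^(−1.0533) + 1·e^(−2.6932) = 2.1060 + 0.34878 + 0.067664 = 2.5224.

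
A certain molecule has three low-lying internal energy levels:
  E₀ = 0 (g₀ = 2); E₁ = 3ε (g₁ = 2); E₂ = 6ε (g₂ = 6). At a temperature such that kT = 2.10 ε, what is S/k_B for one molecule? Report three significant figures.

1.63

Eᵢ/kT = 0, 1.4286, 2.8571.
Z = Σ gᵢe^(−Eᵢ/kT) = 2·e^(−0) + 2·e^(−1.4286) + 6·e^(−2.8571) = 2.0000 + 0.47929 + 0.34461 = 2.8239.
⟨E⟩ = Σ EᵢPᵢ = 1.2414 ε.
S/k_B = ln Z + ⟨E⟩/kT = ln(2.8239) + 1.2414/2.10 = 1.0381 + 0.59114 = 1.63.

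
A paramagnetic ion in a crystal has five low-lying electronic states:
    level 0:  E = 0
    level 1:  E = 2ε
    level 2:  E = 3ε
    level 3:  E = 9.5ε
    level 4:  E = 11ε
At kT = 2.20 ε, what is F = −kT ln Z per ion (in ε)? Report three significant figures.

-1.14 ε

Eᵢ/kT = 0, 0.90909, 1.3636, 4.3182, 5.0000.
Z = Σ e^(−Eᵢ/kT) = e^(−0) + e^(−0.90909) + e^(−1.3636) + e^(−4.3182) + e^(−5.0000) = 1.0000 + 0.40289 + 0.25574 + 0.013324 + 0.0067379 = 1.6787.
F = −kT ln Z = −2.20 × ln(1.6787) = −2.20 × 0.51802 = -1.14 ε.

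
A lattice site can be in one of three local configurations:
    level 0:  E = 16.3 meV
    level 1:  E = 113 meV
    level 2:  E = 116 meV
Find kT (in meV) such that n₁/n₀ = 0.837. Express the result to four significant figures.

n₁/n₀ = exp[−(E₁−E₀)/kT] = 0.837.
⇒ (E₁−E₀)/kT = ln(1/0.837) = ln(1.19474) = 0.177929.
kT = 96.7 meV / 0.177929 = 543.5 meV.

543.5 meV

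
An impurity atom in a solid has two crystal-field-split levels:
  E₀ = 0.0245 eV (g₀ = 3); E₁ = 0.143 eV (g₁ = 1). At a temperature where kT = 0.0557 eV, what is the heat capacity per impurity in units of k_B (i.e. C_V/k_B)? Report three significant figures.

0.166

Eᵢ/kT = 0.43986, 2.5673.
Z = Σ gᵢe^(−Eᵢ/kT) = 3·e^(−0.43986) + 1·e^(−2.5673) = 1.9324 + 0.076742 = 2.0091.
⟨E⟩ = 0.029027 eV, ⟨E²⟩ = 0.0013584 eV².
C_V/k_B = (⟨E²⟩ − ⟨E⟩²)/(kT)² = (0.0013584 − 0.00084257)/0.0031025 = 0.166.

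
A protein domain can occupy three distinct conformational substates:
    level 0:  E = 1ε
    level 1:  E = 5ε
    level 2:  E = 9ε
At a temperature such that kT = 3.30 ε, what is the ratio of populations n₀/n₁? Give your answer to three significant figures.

n₀/n₁ = exp[−(E₀−E₁)/kT] = exp(−(-4ε)/(3.30ε)) = exp(1.2121) = 3.36.

3.36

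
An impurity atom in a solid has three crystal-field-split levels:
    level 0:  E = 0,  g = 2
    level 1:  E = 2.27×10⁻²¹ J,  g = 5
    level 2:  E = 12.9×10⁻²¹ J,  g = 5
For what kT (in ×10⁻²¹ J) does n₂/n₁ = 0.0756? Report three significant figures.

4.12 ×10⁻²¹ J

n₂/n₁ = (g₂/g₁) exp[−(E₂−E₁)/kT] = 0.0756.
⇒ (E₂−E₁)/kT = ln((5/5)/0.0756) = ln(13.228) = 2.5823.
kT = 10.63 ×10⁻²¹ J / 2.5823 = 4.12 ×10⁻²¹ J.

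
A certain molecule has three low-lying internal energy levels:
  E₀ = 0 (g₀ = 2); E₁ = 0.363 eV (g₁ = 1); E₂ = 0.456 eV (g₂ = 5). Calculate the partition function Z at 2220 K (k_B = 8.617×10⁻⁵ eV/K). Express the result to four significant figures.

Z = 2.611

k_BT = 8.617×10⁻⁵ × 2220 K = 0.191297 eV.
Eᵢ/kT = 0, 1.89757, 2.38373.
Z = Σ gᵢe^(−Eᵢ/kT) = 2·e^(−0) + 1·e^(−1.89757) + 5·e^(−2.38373) = 2.00000 + 0.149933 + 0.461030 = 2.61096.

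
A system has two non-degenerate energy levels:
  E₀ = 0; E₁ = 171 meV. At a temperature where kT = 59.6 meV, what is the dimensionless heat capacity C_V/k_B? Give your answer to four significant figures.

0.4183

Eᵢ/kT = 0, 2.86913.
Z = Σ e^(−Eᵢ/kT) = e^(−0) + e^(−2.86913) = 1.00000 + 0.0567483 = 1.05675.
⟨E⟩ = 9.18283 meV, ⟨E²⟩ = 1570.26 meV².
C_V/k_B = (⟨E²⟩ − ⟨E⟩²)/(kT)² = (1570.26 − 84.3244)/3552.16 = 0.4183.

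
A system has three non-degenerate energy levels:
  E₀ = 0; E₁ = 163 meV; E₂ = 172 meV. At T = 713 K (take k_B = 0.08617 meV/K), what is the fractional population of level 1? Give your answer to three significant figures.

k_BT = 0.08617 × 713 K = 61.439 meV.
Eᵢ/kT = 0, 2.6530, 2.7995.
Z = Σ e^(−Eᵢ/kT) = e^(−0) + e^(−2.6530) + e^(−2.7995) = 1.0000 + 0.070440 + 0.060840 = 1.1313.
P₁ = e^(−E₁/kT) / Z = 0.070440/1.1313 = 0.0623.

0.0623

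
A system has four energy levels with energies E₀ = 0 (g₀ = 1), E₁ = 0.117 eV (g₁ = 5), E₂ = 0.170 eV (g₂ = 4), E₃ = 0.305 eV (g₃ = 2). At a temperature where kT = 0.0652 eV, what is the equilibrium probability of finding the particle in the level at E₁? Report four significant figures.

0.3875

Eᵢ/kT = 0, 1.79448, 2.60736, 4.67791.
Z = Σ gᵢe^(−Eᵢ/kT) = 1·e^(−0) + 5·e^(−1.79448) + 4·e^(−2.60736) + 2·e^(−4.67791) = 1.00000 + 0.831069 + 0.294916 + 0.0185969 = 2.14458.
P₁ = g₁ e^(−E₁/kT) / Z = 0.831069/2.14458 = 0.3875.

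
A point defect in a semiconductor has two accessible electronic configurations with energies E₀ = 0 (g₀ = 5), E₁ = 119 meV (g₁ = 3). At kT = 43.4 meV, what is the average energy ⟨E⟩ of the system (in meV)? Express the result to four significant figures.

Eᵢ/kT = 0, 2.74194.
Z = Σ gᵢe^(−Eᵢ/kT) = 5·e^(−0) + 3·e^(−2.74194) = 5.00000 + 0.193336 = 5.19334.
⟨E⟩ = Σ Eᵢ gᵢe^(−Eᵢ/kT) / Z = (0·5.00000 + 119·0.193336) / 5.19334 = 4.430 meV.

4.430 meV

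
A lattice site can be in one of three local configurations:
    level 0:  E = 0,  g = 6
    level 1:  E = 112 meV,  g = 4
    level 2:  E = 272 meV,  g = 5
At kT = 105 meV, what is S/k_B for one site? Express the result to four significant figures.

Eᵢ/kT = 0, 1.06667, 2.59048.
Z = Σ gᵢe^(−Eᵢ/kT) = 6·e^(−0) + 4·e^(−1.06667) + 5·e^(−2.59048) = 6.00000 + 1.37661 + 0.374920 = 7.75153.
⟨E⟩ = Σ EᵢPᵢ = 33.0462 meV.
S/k_B = ln Z + ⟨E⟩/kT = ln(7.75153) + 33.0462/105 = 2.04789 + 0.314726 = 2.363.

2.363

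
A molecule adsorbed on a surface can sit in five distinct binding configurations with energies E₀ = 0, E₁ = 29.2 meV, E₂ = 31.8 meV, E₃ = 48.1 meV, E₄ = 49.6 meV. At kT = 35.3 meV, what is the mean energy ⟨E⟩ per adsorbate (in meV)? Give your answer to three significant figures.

21.4 meV

Eᵢ/kT = 0, 0.82720, 0.90085, 1.3626, 1.4051.
Z = Σ e^(−Eᵢ/kT) = e^(−0) + e^(−0.82720) + e^(−0.90085) + e^(−1.3626) + e^(−1.4051) = 1.0000 + 0.43727 + 0.40622 + 0.25599 + 0.24534 = 2.3448.
⟨E⟩ = Σ Eᵢ e^(−Eᵢ/kT) / Z = (0·1.0000 + 29.2·0.43727 + 31.8·0.40622 + 48.1·0.25599 + 49.6·0.24534) / 2.3448 = 21.4 meV.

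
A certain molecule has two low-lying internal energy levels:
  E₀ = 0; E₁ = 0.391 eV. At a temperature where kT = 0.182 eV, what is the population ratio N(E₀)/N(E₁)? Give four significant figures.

8.571

n₀/n₁ = exp[−(E₀−E₁)/kT] = exp(−(-0.391 eV)/(0.182 eV)) = exp(2.14835) = 8.571.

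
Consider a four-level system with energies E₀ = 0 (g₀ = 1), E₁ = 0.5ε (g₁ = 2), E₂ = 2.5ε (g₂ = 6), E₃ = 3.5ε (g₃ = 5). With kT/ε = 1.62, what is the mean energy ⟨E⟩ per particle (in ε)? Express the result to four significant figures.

1.377 ε

Eᵢ/kT = 0, 0.308642, 1.54321, 2.16049.
Z = Σ gᵢe^(−Eᵢ/kT) = 1·e^(−0) + 2·e^(−0.308642) + 6·e^(−1.54321) + 5·e^(−2.16049) = 1.00000 + 1.46889 + 1.28216 + 0.576343 = 4.32739.
⟨E⟩ = Σ Eᵢ gᵢe^(−Eᵢ/kT) / Z = (0·1.00000 + 0.5·1.46889 + 2.5·1.28216 + 3.5·0.576343) / 4.32739 = 1.377 ε.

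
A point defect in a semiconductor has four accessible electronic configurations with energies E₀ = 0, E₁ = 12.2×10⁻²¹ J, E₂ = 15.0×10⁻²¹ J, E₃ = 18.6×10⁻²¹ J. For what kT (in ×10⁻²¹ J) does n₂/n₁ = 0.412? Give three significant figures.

3.16 ×10⁻²¹ J

n₂/n₁ = exp[−(E₂−E₁)/kT] = 0.412.
⇒ (E₂−E₁)/kT = ln(1/0.412) = ln(2.4272) = 0.88674.
kT = 2.8 ×10⁻²¹ J / 0.88674 = 3.16 ×10⁻²¹ J.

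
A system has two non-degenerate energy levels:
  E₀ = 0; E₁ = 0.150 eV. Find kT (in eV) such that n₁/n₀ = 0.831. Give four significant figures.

0.8103 eV

n₁/n₀ = exp[−(E₁−E₀)/kT] = 0.831.
⇒ (E₁−E₀)/kT = ln(1/0.831) = ln(1.20337) = 0.185126.
kT = 0.150 eV / 0.185126 = 0.8103 eV.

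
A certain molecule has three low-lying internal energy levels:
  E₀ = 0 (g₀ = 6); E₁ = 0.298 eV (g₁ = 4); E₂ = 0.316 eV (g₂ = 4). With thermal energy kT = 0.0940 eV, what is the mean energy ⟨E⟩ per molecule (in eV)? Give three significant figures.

Eᵢ/kT = 0, 3.1702, 3.3617.
Z = Σ gᵢe^(−Eᵢ/kT) = 6·e^(−0) + 4·e^(−3.1702) + 4·e^(−3.3617) = 6.0000 + 0.16798 + 0.13871 = 6.3067.
⟨E⟩ = Σ Eᵢ gᵢe^(−Eᵢ/kT) / Z = (0·6.0000 + 0.298·0.16798 + 0.316·0.13871) / 6.3067 = 0.0149 eV.

0.0149 eV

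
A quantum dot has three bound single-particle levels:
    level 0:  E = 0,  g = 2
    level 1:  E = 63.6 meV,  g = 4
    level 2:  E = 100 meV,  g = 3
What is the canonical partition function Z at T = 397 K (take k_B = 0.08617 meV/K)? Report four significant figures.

Z = 2.785

k_BT = 0.08617 × 397 K = 34.2095 meV.
Eᵢ/kT = 0, 1.85913, 2.92316.
Z = Σ gᵢe^(−Eᵢ/kT) = 2·e^(−0) + 4·e^(−1.85913) + 3·e^(−2.92316) = 2.00000 + 0.623232 + 0.161291 = 2.78452.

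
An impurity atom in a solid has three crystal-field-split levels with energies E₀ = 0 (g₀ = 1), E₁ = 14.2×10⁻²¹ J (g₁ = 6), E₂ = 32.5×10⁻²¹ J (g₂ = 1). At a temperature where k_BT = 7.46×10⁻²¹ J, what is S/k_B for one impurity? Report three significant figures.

Eᵢ/kT = 0, 1.9035, 4.3566.
Z = Σ gᵢe^(−Eᵢ/kT) = 1·e^(−0) + 6·e^(−1.9035) + 1·e^(−4.3566) = 1.0000 + 0.89428 + 0.012822 = 1.9071.
⟨E⟩ = Σ EᵢPᵢ = 6.8772 ×10⁻²¹ J.
S/k_B = ln Z + ⟨E⟩/kT = ln(1.9071) + 6.8772/7.46 = 0.64558 + 0.92188 = 1.57.

1.57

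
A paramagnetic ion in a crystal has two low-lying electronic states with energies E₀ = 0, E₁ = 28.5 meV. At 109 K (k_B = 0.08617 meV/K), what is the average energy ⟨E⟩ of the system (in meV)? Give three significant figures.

1.31 meV

k_BT = 0.08617 × 109 K = 9.3925 meV.
Eᵢ/kT = 0, 3.0343.
Z = Σ e^(−Eᵢ/kT) = e^(−0) + e^(−3.0343) = 1.0000 + 0.048108 = 1.0481.
⟨E⟩ = Σ Eᵢ e^(−Eᵢ/kT) / Z = (0·1.0000 + 28.5·0.048108) / 1.0481 = 1.31 meV.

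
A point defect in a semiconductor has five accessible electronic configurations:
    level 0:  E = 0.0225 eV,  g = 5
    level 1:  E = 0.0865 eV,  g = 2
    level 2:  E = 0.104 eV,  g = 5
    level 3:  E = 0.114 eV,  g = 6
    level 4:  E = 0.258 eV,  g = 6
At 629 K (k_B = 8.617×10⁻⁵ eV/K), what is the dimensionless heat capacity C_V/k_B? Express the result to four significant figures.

0.6720

k_BT = 8.617×10⁻⁵ × 629 K = 0.0542009 eV.
Eᵢ/kT = 0.415122, 1.59591, 1.91879, 2.10329, 4.76007.
Z = Σ gᵢe^(−Eᵢ/kT) = 5·e^(−0.415122) + 2·e^(−1.59591) + 5·e^(−1.91879) + 6·e^(−2.10329) + 6·e^(−4.76007) = 3.30130 + 0.405448 + 0.733922 + 0.732325 + 0.0513901 = 5.22439.
⟨E⟩ = 0.0540584 eV, ⟨E²⟩ = 0.00489647 eV².
C_V/k_B = (⟨E²⟩ − ⟨E⟩²)/(kT)² = (0.00489647 − 0.00292231)/0.00293774 = 0.6720.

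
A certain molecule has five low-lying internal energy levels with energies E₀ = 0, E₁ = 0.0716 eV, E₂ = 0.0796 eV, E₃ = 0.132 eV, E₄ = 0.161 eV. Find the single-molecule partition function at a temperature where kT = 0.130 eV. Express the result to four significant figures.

Z = 2.771

Eᵢ/kT = 0, 0.550769, 0.612308, 1.01538, 1.23846.
Z = Σ e^(−Eᵢ/kT) = e^(−0) + e^(−0.550769) + e^(−0.612308) + e^(−1.01538) + e^(−1.23846) = 1.00000 + 0.576506 + 0.542098 + 0.362265 + 0.289830 = 2.77070.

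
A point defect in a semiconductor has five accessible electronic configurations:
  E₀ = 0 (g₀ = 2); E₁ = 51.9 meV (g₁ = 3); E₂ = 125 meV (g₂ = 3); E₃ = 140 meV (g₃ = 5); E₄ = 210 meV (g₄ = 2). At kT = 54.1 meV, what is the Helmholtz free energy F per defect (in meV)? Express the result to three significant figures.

Eᵢ/kT = 0, 0.95933, 2.3105, 2.5878, 3.8817.
Z = Σ gᵢe^(−Eᵢ/kT) = 2·e^(−0) + 3·e^(−0.95933) + 3·e^(−2.3105) + 5·e^(−2.5878) + 2·e^(−3.8817) = 2.0000 + 1.1494 + 0.29763 + 0.37593 + 0.041231 = 3.8642.
F = −kT ln Z = −54.1 × ln(3.8642) = −54.1 × 1.3518 = -73.1 meV.

-73.1 meV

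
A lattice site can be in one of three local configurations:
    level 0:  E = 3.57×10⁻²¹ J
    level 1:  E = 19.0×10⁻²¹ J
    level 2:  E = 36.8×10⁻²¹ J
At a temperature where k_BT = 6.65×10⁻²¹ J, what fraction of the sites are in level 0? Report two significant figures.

0.90

Eᵢ/kT = 0.5368, 2.857, 5.534.
Z = Σ e^(−Eᵢ/kT) = e^(−0.5368) + e^(−2.857) + e^(−5.534) = 0.5846 + 0.05744 + 0.003950 = 0.6460.
P₀ = e^(−E₀/kT) / Z = 0.5846/0.6460 = 0.90.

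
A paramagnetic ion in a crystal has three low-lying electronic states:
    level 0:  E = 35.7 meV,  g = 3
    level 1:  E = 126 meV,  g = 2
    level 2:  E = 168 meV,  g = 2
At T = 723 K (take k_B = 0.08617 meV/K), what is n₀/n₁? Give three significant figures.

6.39

k_BT = 0.08617 × 723 K = 62.301 meV.
n₀/n₁ = (g₀/g₁) exp[−(E₀−E₁)/kT] = (3/2) × exp(−(-90.3 meV)/(62.301 meV)) = (3/2) × exp(1.4494) = 6.39.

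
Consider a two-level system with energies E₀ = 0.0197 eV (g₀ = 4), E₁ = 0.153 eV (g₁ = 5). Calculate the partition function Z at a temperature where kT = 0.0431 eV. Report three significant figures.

Eᵢ/kT = 0.45708, 3.5499.
Z = Σ gᵢe^(−Eᵢ/kT) = 4·e^(−0.45708) + 5·e^(−3.5499) = 2.5325 + 0.14364 = 2.6761.

Z = 2.68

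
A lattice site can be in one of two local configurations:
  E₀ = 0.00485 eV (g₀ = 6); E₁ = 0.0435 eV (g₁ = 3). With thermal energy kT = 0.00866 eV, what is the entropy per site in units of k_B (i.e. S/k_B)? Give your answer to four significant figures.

1.823

Eᵢ/kT = 0.560046, 5.02309.
Z = Σ gᵢe^(−Eᵢ/kT) = 6·e^(−0.560046) + 3·e^(−5.02309) = 3.42710 + 0.0197525 = 3.44685.
⟨E⟩ = Σ EᵢPᵢ = 0.00507149 eV.
S/k_B = ln Z + ⟨E⟩/kT = ln(3.44685) + 0.00507149/0.00866 = 1.23746 + 0.585622 = 1.823.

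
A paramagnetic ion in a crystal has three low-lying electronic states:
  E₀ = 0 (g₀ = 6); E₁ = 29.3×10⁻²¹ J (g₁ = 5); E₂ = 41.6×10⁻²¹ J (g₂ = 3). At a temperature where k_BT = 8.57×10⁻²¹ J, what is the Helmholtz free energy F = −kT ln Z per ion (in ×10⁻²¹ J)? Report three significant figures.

-15.6 ×10⁻²¹ J

Eᵢ/kT = 0, 3.4189, 4.8541.
Z = Σ gᵢe^(−Eᵢ/kT) = 6·e^(−0) + 5·e^(−3.4189) + 3·e^(−4.8541) = 6.0000 + 0.16374 + 0.023389 = 6.1871.
F = −kT ln Z = −8.57 × ln(6.1871) = −8.57 × 1.8225 = -15.6 ×10⁻²¹ J.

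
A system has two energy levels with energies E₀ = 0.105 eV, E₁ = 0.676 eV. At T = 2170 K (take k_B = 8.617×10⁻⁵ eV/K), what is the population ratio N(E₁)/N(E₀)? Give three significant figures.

0.0472

k_BT = 8.617×10⁻⁵ × 2170 K = 0.18699 eV.
n₁/n₀ = exp[−(E₁−E₀)/kT] = exp(−(0.571 eV)/(0.18699 eV)) = exp(-3.0536) = 0.0472.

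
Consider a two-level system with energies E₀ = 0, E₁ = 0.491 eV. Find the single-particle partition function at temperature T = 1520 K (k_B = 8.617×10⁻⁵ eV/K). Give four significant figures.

Z = 1.024

k_BT = 8.617×10⁻⁵ × 1520 K = 0.130978 eV.
Eᵢ/kT = 0, 3.74872.
Z = Σ e^(−Eᵢ/kT) = e^(−0) + e^(−3.74872) = 1.00000 + 0.0235479 = 1.02355.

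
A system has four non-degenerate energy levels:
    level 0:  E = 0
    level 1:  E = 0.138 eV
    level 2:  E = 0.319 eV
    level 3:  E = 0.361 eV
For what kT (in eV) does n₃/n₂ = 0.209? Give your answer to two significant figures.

0.027 eV

n₃/n₂ = exp[−(E₃−E₂)/kT] = 0.209.
⇒ (E₃−E₂)/kT = ln(1/0.209) = ln(4.785) = 1.565.
kT = 0.042 eV / 1.565 = 0.027 eV.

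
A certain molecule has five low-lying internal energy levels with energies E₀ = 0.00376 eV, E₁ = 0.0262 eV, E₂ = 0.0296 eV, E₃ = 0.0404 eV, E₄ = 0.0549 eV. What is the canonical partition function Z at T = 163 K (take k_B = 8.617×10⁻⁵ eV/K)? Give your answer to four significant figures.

Z = 1.118

k_BT = 8.617×10⁻⁵ × 163 K = 0.0140457 eV.
Eᵢ/kT = 0.267698, 1.86534, 2.10741, 2.87633, 3.90867.
Z = Σ e^(−Eᵢ/kT) = e^(−0.267698) + e^(−1.86534) + e^(−2.10741) + e^(−2.87633) + e^(−3.90867) = 0.765139 + 0.154844 + 0.121552 + 0.0563412 + 0.0200672 = 1.11794.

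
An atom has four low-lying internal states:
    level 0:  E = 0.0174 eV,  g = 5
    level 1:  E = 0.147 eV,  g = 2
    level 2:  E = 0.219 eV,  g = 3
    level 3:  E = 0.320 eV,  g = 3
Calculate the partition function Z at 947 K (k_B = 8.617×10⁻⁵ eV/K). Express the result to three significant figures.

k_BT = 8.617×10⁻⁵ × 947 K = 0.081603 eV.
Eᵢ/kT = 0.21323, 1.8014, 2.6837, 3.9214.
Z = Σ gᵢe^(−Eᵢ/kT) = 5·e^(−0.21323) + 2·e^(−1.8014) + 3·e^(−2.6837) + 3·e^(−3.9214) = 4.0399 + 0.33014 + 0.20493 + 0.059440 = 4.6344.

Z = 4.63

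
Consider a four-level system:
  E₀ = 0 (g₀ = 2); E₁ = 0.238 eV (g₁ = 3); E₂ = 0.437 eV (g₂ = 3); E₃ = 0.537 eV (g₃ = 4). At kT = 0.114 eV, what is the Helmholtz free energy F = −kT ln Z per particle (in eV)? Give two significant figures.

-0.10 eV

Eᵢ/kT = 0, 2.088, 3.833, 4.711.
Z = Σ gᵢe^(−Eᵢ/kT) = 2·e^(−0) + 3·e^(−2.088) + 3·e^(−3.833) + 4·e^(−4.711) = 2.000 + 0.3718 + 0.06493 + 0.03598 = 2.473.
F = −kT ln Z = −0.114 × ln(2.473) = −0.114 × 0.9054 = -0.10 eV.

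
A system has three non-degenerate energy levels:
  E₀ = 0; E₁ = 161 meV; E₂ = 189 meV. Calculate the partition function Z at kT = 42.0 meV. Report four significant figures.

Eᵢ/kT = 0, 3.83333, 4.50000.
Z = Σ e^(−Eᵢ/kT) = e^(−0) + e^(−3.83333) + e^(−4.50000) = 1.00000 + 0.0216374 + 0.0111090 = 1.03275.

Z = 1.033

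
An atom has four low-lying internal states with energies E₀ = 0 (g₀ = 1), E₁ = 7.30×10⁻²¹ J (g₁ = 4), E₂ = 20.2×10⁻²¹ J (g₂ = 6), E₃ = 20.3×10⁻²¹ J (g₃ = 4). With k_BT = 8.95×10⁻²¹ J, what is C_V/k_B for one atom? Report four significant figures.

Eᵢ/kT = 0, 0.815642, 2.25698, 2.26816.
Z = Σ gᵢe^(−Eᵢ/kT) = 1·e^(−0) + 4·e^(−0.815642) + 6·e^(−2.25698) + 4·e^(−2.26816) = 1.00000 + 1.76942 + 0.627997 + 0.414010 = 3.81143.
⟨E⟩ = 8.92230, ⟨E²⟩ = 136.733.
C_V/k_B = (⟨E²⟩ − ⟨E⟩²)/(kT)² = (136.733 − 79.6074)/80.1025 = 0.7132.

0.7132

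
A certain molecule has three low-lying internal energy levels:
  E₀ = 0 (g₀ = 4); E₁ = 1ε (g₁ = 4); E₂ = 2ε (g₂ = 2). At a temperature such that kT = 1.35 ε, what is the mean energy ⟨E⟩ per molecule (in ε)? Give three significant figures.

Eᵢ/kT = 0, 0.74074, 1.4815.
Z = Σ gᵢe^(−Eᵢ/kT) = 4·e^(−0) + 4·e^(−0.74074) + 2·e^(−1.4815) = 4.0000 + 1.9070 + 0.45459 = 6.3616.
⟨E⟩ = Σ Eᵢ gᵢe^(−Eᵢ/kT) / Z = (0·4.0000 + 1·1.9070 + 2·0.45459) / 6.3616 = 0.443 ε.

0.443 ε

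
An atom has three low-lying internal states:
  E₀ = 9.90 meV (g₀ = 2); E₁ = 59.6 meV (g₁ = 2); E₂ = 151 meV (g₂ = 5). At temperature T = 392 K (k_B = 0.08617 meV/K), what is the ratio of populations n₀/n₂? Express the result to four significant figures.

26.07

k_BT = 0.08617 × 392 K = 33.7786 meV.
n₀/n₂ = (g₀/g₂) exp[−(E₀−E₂)/kT] = (2/5) × exp(−(-141.10 meV)/(33.7786 meV)) = (2/5) × exp(4.17720) = 26.07.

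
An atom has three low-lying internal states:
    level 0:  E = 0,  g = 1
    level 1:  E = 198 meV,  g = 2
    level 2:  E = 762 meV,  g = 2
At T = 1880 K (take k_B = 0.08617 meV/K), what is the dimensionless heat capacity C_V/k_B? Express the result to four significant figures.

k_BT = 0.08617 × 1880 K = 162.000 meV.
Eᵢ/kT = 0, 1.22222, 4.70370.
Z = Σ gᵢe^(−Eᵢ/kT) = 1·e^(−0) + 2·e^(−1.22222) + 2·e^(−4.70370) = 1.00000 + 0.589151 + 0.0181234 = 1.60727.
⟨E⟩ = 81.1699 meV, ⟨E²⟩ = 20917.7 meV².
C_V/k_B = (⟨E²⟩ − ⟨E⟩²)/(kT)² = (20917.7 − 6588.55)/26244.0 = 0.5460.

0.5460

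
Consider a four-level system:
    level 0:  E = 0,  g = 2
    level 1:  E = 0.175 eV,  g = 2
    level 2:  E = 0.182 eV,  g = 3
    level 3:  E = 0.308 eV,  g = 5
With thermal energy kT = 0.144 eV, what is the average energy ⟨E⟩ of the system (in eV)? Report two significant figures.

Eᵢ/kT = 0, 1.215, 1.264, 2.139.
Z = Σ gᵢe^(−Eᵢ/kT) = 2·e^(−0) + 2·e^(−1.215) + 3·e^(−1.264) + 5·e^(−2.139) = 2.000 + 0.5934 + 0.8476 + 0.5889 = 4.030.
⟨E⟩ = Σ Eᵢ gᵢe^(−Eᵢ/kT) / Z = (0·2.000 + 0.175·0.5934 + 0.182·0.8476 + 0.308·0.5889) / 4.030 = 0.11 eV.

0.11 eV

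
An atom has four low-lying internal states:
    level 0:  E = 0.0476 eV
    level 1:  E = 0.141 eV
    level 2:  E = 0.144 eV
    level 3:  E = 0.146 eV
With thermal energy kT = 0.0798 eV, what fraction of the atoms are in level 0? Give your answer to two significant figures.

Eᵢ/kT = 0.5965, 1.767, 1.805, 1.830.
Z = Σ e^(−Eᵢ/kT) = e^(−0.5965) + e^(−1.767) + e^(−1.805) + e^(−1.830) = 0.5507 + 0.1708 + 0.1645 + 0.1604 = 1.046.
P₀ = e^(−E₀/kT) / Z = 0.5507/1.046 = 0.53.

0.53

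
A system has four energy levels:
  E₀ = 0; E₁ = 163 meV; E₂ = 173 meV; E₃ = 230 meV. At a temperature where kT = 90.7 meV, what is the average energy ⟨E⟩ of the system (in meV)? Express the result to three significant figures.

50.9 meV

Eᵢ/kT = 0, 1.7971, 1.9074, 2.5358.
Z = Σ e^(−Eᵢ/kT) = e^(−0) + e^(−1.7971) + e^(−1.9074) + e^(−2.5358) = 1.0000 + 0.16578 + 0.14847 + 0.079198 = 1.3934.
⟨E⟩ = Σ Eᵢ e^(−Eᵢ/kT) / Z = (0·1.0000 + 163·0.16578 + 173·0.14847 + 230·0.079198) / 1.3934 = 50.9 meV.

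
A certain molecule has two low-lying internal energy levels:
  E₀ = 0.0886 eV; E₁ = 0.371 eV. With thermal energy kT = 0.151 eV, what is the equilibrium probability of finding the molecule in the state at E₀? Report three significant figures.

Eᵢ/kT = 0.58675, 2.4570.
Z = Σ e^(−Eᵢ/kT) = e^(−0.58675) + e^(−2.4570) = 0.55613 + 0.085692 = 0.64182.
P₀ = e^(−E₀/kT) / Z = 0.55613/0.64182 = 0.866.

0.866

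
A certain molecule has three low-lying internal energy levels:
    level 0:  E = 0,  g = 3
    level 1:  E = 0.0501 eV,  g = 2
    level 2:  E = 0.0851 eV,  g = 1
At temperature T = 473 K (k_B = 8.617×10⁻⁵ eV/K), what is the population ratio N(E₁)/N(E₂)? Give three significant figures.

4.72

k_BT = 8.617×10⁻⁵ × 473 K = 0.040758 eV.
n₁/n₂ = (g₁/g₂) exp[−(E₁−E₂)/kT] = (2/1) × exp(−(-0.0350 eV)/(0.040758 eV)) = (2/1) × exp(0.85873) = 4.72.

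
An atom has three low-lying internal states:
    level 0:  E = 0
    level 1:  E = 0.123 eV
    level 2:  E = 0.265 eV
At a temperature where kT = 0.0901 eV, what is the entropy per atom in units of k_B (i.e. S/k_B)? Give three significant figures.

0.654

Eᵢ/kT = 0, 1.3651, 2.9412.
Z = Σ e^(−Eᵢ/kT) = e^(−0) + e^(−1.3651) + e^(−2.9412) = 1.0000 + 0.25536 + 0.052802 = 1.3082.
⟨E⟩ = Σ EᵢPᵢ = 0.034706 eV.
S/k_B = ln Z + ⟨E⟩/kT = ln(1.3082) + 0.034706/0.0901 = 0.26865 + 0.38519 = 0.654.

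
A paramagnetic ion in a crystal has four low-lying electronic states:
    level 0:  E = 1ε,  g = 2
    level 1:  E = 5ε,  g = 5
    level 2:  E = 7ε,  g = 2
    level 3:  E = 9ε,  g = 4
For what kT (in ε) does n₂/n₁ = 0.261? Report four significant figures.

n₂/n₁ = (g₂/g₁) exp[−(E₂−E₁)/kT] = 0.261.
⇒ (E₂−E₁)/kT = ln((2/5)/0.261) = ln(1.53257) = 0.426946.
kT = 2ε / 0.426946 = 4.684 ε.

4.684 ε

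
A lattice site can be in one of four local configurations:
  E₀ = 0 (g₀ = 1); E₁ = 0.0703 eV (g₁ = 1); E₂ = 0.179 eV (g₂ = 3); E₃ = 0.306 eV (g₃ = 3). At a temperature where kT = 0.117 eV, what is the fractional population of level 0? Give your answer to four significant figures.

0.4137

Eᵢ/kT = 0, 0.600855, 1.52991, 2.61538.
Z = Σ gᵢe^(−Eᵢ/kT) = 1·e^(−0) + 1·e^(−0.600855) + 3·e^(−1.52991) + 3·e^(−2.61538) = 1.00000 + 0.548343 + 0.649665 + 0.219420 = 2.41743.
P₀ = g₀ e^(−E₀/kT) / Z = 1.00000/2.41743 = 0.4137.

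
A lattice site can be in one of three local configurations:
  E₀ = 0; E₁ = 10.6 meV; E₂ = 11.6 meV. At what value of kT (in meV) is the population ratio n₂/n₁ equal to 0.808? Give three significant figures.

4.69 meV

n₂/n₁ = exp[−(E₂−E₁)/kT] = 0.808.
⇒ (E₂−E₁)/kT = ln(1/0.808) = ln(1.2376) = 0.21317.
kT = 1.0 meV / 0.21317 = 4.69 meV.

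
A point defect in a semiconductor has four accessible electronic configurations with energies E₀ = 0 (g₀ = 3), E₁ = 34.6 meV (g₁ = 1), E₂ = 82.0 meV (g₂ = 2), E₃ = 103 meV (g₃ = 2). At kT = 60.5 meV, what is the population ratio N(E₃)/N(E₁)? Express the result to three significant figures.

n₃/n₁ = (g₃/g₁) exp[−(E₃−E₁)/kT] = (2/1) × exp(−(68.4 meV)/(60.5 meV)) = (2/1) × exp(-1.1306) = 0.646.

0.646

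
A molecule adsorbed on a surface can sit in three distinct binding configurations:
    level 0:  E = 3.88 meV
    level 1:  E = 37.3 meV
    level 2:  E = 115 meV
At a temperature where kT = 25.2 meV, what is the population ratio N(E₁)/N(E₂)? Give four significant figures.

21.83

n₁/n₂ = exp[−(E₁−E₂)/kT] = exp(−(-77.7 meV)/(25.2 meV)) = exp(3.08333) = 21.83.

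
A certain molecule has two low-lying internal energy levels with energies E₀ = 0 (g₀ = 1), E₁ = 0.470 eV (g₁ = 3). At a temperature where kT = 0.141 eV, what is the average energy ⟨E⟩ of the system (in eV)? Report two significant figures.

Eᵢ/kT = 0, 3.333.
Z = Σ gᵢe^(−Eᵢ/kT) = 1·e^(−0) + 3·e^(−3.333) = 1.000 + 0.1071 = 1.107.
⟨E⟩ = Σ Eᵢ gᵢe^(−Eᵢ/kT) / Z = (0·1.000 + 0.470·0.1071) / 1.107 = 0.045 eV.

0.045 eV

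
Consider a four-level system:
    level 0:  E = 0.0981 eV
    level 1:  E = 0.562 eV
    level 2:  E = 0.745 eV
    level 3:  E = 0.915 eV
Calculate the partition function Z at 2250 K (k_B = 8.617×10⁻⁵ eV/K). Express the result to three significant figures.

Z = 0.688

k_BT = 8.617×10⁻⁵ × 2250 K = 0.19388 eV.
Eᵢ/kT = 0.50598, 2.8987, 3.8426, 4.7194.
Z = Σ e^(−Eᵢ/kT) = e^(−0.50598) + e^(−2.8987) + e^(−3.8426) + e^(−4.7194) = 0.60291 + 0.055095 + 0.021438 + 0.0089205 = 0.68836.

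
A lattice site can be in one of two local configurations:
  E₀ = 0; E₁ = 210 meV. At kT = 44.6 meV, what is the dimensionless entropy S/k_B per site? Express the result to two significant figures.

Eᵢ/kT = 0, 4.709.
Z = Σ e^(−Eᵢ/kT) = e^(−0) + e^(−4.709) = 1.000 + 0.009014 = 1.009.
⟨E⟩ = Σ EᵢPᵢ = 1.876 meV.
S/k_B = ln Z + ⟨E⟩/kT = ln(1.009) + 1.876/44.6 = 0.008960 + 0.04206 = 0.051.

0.051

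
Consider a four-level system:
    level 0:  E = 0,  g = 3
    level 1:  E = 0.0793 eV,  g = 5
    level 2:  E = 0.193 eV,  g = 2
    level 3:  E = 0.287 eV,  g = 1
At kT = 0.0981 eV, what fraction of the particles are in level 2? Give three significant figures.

Eᵢ/kT = 0, 0.80836, 1.9674, 2.9256.
Z = Σ gᵢe^(−Eᵢ/kT) = 3·e^(−0) + 5·e^(−0.80836) + 2·e^(−1.9674) + 1·e^(−2.9256) = 3.0000 + 2.2279 + 0.27964 + 0.053633 = 5.5612.
P₂ = g₂ e^(−E₂/kT) / Z = 0.27964/5.5612 = 0.0503.

0.0503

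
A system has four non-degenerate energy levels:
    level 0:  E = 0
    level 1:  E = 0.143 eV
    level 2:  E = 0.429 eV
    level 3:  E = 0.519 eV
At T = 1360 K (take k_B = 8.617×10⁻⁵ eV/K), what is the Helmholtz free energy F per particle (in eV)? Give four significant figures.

-0.03367 eV

k_BT = 8.617×10⁻⁵ × 1360 K = 0.117191 eV.
Eᵢ/kT = 0, 1.22023, 3.66069, 4.42867.
Z = Σ e^(−Eᵢ/kT) = e^(−0) + e^(−1.22023) + e^(−3.66069) + e^(−4.42867) = 1.00000 + 0.295162 + 0.0257148 + 0.0119303 = 1.33281.
F = −kT ln Z = −0.117191 × ln(1.33281) = −0.117191 × 0.287289 = -0.03367 eV.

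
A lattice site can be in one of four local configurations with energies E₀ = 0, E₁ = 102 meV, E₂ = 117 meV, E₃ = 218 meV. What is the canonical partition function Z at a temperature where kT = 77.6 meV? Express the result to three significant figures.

Eᵢ/kT = 0, 1.3144, 1.5077, 2.8093.
Z = Σ e^(−Eᵢ/kT) = e^(−0) + e^(−1.3144) + e^(−1.5077) + e^(−2.8093) = 1.0000 + 0.26864 + 0.22142 + 0.060247 = 1.5503.

Z = 1.55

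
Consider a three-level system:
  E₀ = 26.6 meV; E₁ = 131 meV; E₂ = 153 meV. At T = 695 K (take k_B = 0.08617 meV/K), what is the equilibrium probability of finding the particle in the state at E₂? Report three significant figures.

k_BT = 0.08617 × 695 K = 59.888 meV.
Eᵢ/kT = 0.44416, 2.1874, 2.5548.
Z = Σ e^(−Eᵢ/kT) = e^(−0.44416) + e^(−2.1874) + e^(−2.5548) = 0.64136 + 0.11221 + 0.077708 = 0.83128.
P₂ = e^(−E₂/kT) / Z = 0.077708/0.83128 = 0.0935.

0.0935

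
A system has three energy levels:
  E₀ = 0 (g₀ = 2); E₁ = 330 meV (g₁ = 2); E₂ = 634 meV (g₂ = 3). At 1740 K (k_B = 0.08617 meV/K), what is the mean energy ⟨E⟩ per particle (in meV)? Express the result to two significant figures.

k_BT = 0.08617 × 1740 K = 149.9 meV.
Eᵢ/kT = 0, 2.201, 4.229.
Z = Σ gᵢe^(−Eᵢ/kT) = 2·e^(−0) + 2·e^(−2.201) + 3·e^(−4.229) = 2.000 + 0.2214 + 0.04370 = 2.265.
⟨E⟩ = Σ Eᵢ gᵢe^(−Eᵢ/kT) / Z = (0·2.000 + 330·0.2214 + 634·0.04370) / 2.265 = 44 meV.

44 meV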